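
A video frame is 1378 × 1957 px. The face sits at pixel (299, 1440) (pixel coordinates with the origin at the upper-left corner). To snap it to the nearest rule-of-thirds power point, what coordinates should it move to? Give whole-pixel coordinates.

Third lines: x ∈ {459, 919}, y ∈ {652, 1305}.
299 is closer to x = 459; 1440 is closer to y = 1305.
So the nearest intersection is the lower-left power point.

x = 459 px, y = 1305 px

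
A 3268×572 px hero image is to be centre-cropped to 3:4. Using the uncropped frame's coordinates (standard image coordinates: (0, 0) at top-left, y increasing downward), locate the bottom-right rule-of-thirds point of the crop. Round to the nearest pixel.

(1706, 381)

3268/572 > 3/4, so the 3:4 crop keeps the full height 572 and trims width to 572 × 3/4 = 429.00 px.
Left offset = (3268 − 429.00)/2 = 1419.50 px; top offset = 0.
Bottom-right is two-thirds across and two-thirds down within the crop:
x = 1419.50 + 2 × 429.00/3 ≈ 1706; y = 0.00 + 2 × 572.00/3 ≈ 381.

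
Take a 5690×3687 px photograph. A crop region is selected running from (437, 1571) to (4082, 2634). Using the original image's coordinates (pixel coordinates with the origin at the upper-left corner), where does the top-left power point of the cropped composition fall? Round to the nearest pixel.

Crop width = 4082 − 437 = 3645 px; one third is 1215.00 px.
Crop height = 2634 − 1571 = 1063 px; one third is 354.33 px.
The top-left point is one-third across and one-third down within the crop:
x = 437 + 1 × 1215.00 ≈ 1652; y = 1571 + 1 × 354.33 ≈ 1925.

(1652, 1925)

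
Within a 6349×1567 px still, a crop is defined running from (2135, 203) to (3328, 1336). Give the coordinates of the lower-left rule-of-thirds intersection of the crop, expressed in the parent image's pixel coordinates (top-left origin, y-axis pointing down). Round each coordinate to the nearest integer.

Crop width = 3328 − 2135 = 1193 px; one third is 397.67 px.
Crop height = 1336 − 203 = 1133 px; one third is 377.67 px.
The lower-left point is one-third across and two-thirds down within the crop:
x = 2135 + 1 × 397.67 ≈ 2533; y = 203 + 2 × 377.67 ≈ 958.

(2533, 958)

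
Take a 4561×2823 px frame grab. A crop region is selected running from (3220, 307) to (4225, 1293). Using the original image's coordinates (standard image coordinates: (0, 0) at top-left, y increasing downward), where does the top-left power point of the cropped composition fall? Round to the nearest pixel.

Crop width = 4225 − 3220 = 1005 px; one third is 335.00 px.
Crop height = 1293 − 307 = 986 px; one third is 328.67 px.
The top-left point is one-third across and one-third down within the crop:
x = 3220 + 1 × 335.00 ≈ 3555; y = 307 + 1 × 328.67 ≈ 636.

x = 3555 px, y = 636 px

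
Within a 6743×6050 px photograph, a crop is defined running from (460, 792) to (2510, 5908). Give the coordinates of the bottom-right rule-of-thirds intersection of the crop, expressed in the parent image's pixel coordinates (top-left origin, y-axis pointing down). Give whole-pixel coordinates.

(1827, 4203)

Crop width = 2510 − 460 = 2050 px; one third is 683.33 px.
Crop height = 5908 − 792 = 5116 px; one third is 1705.33 px.
The bottom-right point is two-thirds across and two-thirds down within the crop:
x = 460 + 2 × 683.33 ≈ 1827; y = 792 + 2 × 1705.33 ≈ 4203.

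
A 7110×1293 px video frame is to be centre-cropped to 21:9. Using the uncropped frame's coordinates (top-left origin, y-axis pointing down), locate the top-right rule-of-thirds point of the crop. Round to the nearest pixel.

7110/1293 > 21/9, so the 21:9 crop keeps the full height 1293 and trims width to 1293 × 21/9 = 3017.00 px.
Left offset = (7110 − 3017.00)/2 = 2046.50 px; top offset = 0.
Top-right is two-thirds across and one-third down within the crop:
x = 2046.50 + 2 × 3017.00/3 ≈ 4058; y = 0.00 + 1 × 1293.00/3 ≈ 431.

x = 4058 px, y = 431 px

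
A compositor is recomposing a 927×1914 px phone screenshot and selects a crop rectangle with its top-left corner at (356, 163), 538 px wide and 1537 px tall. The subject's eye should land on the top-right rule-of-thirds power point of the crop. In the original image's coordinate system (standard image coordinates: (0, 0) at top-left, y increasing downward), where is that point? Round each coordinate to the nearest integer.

One third of the crop width 538 is 179.33 px.
One third of the crop height 1537 is 512.33 px.
The top-right point is two-thirds across and one-third down within the crop:
x = 356 + 2 × 179.33 ≈ 715; y = 163 + 1 × 512.33 ≈ 675.

(715, 675)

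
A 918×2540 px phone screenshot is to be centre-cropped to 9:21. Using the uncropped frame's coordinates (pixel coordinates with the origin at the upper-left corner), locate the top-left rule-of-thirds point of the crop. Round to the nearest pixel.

(306, 913)

918/2540 < 9/21, so the 9:21 crop keeps the full width 918 and trims height to 918 × 21/9 = 2142.00 px.
Top offset = (2540 − 2142.00)/2 = 199.00 px; left offset = 0.
Top-left is one-third across and one-third down within the crop:
x = 0.00 + 1 × 918.00/3 ≈ 306; y = 199.00 + 1 × 2142.00/3 ≈ 913.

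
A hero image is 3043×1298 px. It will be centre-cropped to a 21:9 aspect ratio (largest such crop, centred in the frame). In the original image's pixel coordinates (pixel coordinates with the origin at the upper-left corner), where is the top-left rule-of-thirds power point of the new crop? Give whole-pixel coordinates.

(1017, 433)

3043/1298 > 21/9, so the 21:9 crop keeps the full height 1298 and trims width to 1298 × 21/9 = 3028.67 px.
Left offset = (3043 − 3028.67)/2 = 7.17 px; top offset = 0.
Top-left is one-third across and one-third down within the crop:
x = 7.17 + 1 × 3028.67/3 ≈ 1017; y = 0.00 + 1 × 1298.00/3 ≈ 433.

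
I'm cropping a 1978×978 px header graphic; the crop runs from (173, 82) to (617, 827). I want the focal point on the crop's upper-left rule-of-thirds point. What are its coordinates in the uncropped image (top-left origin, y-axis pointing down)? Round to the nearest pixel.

Crop width = 617 − 173 = 444 px; one third is 148.00 px.
Crop height = 827 − 82 = 745 px; one third is 248.33 px.
The upper-left point is one-third across and one-third down within the crop:
x = 173 + 1 × 148.00 ≈ 321; y = 82 + 1 × 248.33 ≈ 330.

(321, 330)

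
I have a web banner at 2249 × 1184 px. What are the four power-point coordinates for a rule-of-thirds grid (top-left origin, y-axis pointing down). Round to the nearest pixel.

One third of 2249 is 749.67; one third of 1184 is 394.67.
Vertical third lines at x = 750 and x = 1499; horizontal third lines at y = 395 and y = 789.

(750, 395), (1499, 395), (750, 789), (1499, 789)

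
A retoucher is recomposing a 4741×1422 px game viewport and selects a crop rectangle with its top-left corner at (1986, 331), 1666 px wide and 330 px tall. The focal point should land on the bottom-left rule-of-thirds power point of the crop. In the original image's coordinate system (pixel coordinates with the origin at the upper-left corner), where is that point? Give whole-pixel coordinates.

x = 2541 px, y = 551 px

One third of the crop width 1666 is 555.33 px.
One third of the crop height 330 is 110.00 px.
The bottom-left point is one-third across and two-thirds down within the crop:
x = 1986 + 1 × 555.33 ≈ 2541; y = 331 + 2 × 110.00 ≈ 551.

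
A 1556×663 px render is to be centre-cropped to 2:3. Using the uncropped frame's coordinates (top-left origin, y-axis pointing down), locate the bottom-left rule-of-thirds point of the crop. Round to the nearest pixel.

(704, 442)

1556/663 > 2/3, so the 2:3 crop keeps the full height 663 and trims width to 663 × 2/3 = 442.00 px.
Left offset = (1556 − 442.00)/2 = 557.00 px; top offset = 0.
Bottom-left is one-third across and two-thirds down within the crop:
x = 557.00 + 1 × 442.00/3 ≈ 704; y = 0.00 + 2 × 663.00/3 ≈ 442.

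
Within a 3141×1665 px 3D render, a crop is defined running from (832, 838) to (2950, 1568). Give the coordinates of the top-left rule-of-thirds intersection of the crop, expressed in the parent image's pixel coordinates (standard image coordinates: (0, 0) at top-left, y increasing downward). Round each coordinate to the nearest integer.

(1538, 1081)

Crop width = 2950 − 832 = 2118 px; one third is 706.00 px.
Crop height = 1568 − 838 = 730 px; one third is 243.33 px.
The top-left point is one-third across and one-third down within the crop:
x = 832 + 1 × 706.00 ≈ 1538; y = 838 + 1 × 243.33 ≈ 1081.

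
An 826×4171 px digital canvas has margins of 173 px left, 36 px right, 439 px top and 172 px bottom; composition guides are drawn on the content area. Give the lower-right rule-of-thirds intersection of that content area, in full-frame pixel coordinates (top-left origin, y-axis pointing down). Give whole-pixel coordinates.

x = 584 px, y = 2812 px

Content width = 826 − 173 − 36 = 617 px; content height = 4171 − 439 − 172 = 3560 px.
Lower-right is two-thirds across and two-thirds down within the content area.
x = 173 + 2 × 617/3 = 173 + 411.33 ≈ 584
y = 439 + 2 × 3560/3 = 439 + 2373.33 ≈ 2812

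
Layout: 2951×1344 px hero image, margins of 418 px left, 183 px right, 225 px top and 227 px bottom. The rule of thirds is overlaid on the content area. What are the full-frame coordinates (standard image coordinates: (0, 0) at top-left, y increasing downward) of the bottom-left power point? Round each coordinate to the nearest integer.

Content width = 2951 − 418 − 183 = 2350 px; content height = 1344 − 225 − 227 = 892 px.
Bottom-left is one-third across and two-thirds down within the content area.
x = 418 + 1 × 2350/3 = 418 + 783.33 ≈ 1201
y = 225 + 2 × 892/3 = 225 + 594.67 ≈ 820

(1201, 820)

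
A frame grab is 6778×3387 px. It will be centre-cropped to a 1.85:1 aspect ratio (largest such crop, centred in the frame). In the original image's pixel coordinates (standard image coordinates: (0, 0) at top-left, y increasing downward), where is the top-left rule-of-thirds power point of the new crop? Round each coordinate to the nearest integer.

(2345, 1129)

6778/3387 > 1.85/1, so the 1.85:1 crop keeps the full height 3387 and trims width to 3387 × 1.85/1 = 6265.95 px.
Left offset = (6778 − 6265.95)/2 = 256.02 px; top offset = 0.
Top-left is one-third across and one-third down within the crop:
x = 256.02 + 1 × 6265.95/3 ≈ 2345; y = 0.00 + 1 × 3387.00/3 ≈ 1129.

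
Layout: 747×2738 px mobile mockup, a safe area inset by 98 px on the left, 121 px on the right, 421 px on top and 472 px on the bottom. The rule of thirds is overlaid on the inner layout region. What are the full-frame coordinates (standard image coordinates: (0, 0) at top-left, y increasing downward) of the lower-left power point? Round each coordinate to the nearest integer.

Content width = 747 − 98 − 121 = 528 px; content height = 2738 − 421 − 472 = 1845 px.
Lower-left is one-third across and two-thirds down within the inner layout region.
x = 98 + 1 × 528/3 = 98 + 176.00 ≈ 274
y = 421 + 2 × 1845/3 = 421 + 1230.00 ≈ 1651

x = 274 px, y = 1651 px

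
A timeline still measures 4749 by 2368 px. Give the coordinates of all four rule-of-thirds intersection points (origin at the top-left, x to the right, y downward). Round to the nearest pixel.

(1583, 789), (3166, 789), (1583, 1579), (3166, 1579)

One third of 4749 is 1583; one third of 2368 is 789.33.
Vertical third lines at x = 1583 and x = 3166; horizontal third lines at y = 789 and y = 1579.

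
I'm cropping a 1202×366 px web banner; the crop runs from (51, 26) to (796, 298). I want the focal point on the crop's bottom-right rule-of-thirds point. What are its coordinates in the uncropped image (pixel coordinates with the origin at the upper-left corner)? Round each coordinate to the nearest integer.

(548, 207)

Crop width = 796 − 51 = 745 px; one third is 248.33 px.
Crop height = 298 − 26 = 272 px; one third is 90.67 px.
The bottom-right point is two-thirds across and two-thirds down within the crop:
x = 51 + 2 × 248.33 ≈ 548; y = 26 + 2 × 90.67 ≈ 207.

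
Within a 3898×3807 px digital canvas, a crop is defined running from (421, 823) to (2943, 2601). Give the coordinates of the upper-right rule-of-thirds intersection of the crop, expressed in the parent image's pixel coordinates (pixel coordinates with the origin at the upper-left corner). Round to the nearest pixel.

x = 2102 px, y = 1416 px

Crop width = 2943 − 421 = 2522 px; one third is 840.67 px.
Crop height = 2601 − 823 = 1778 px; one third is 592.67 px.
The upper-right point is two-thirds across and one-third down within the crop:
x = 421 + 2 × 840.67 ≈ 2102; y = 823 + 1 × 592.67 ≈ 1416.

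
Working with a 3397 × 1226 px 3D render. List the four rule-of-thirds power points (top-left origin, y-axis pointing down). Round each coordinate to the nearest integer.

One third of 3397 is 1132.33; one third of 1226 is 408.67.
Vertical third lines at x = 1132 and x = 2265; horizontal third lines at y = 409 and y = 817.

(1132, 409), (2265, 409), (1132, 817), (2265, 817)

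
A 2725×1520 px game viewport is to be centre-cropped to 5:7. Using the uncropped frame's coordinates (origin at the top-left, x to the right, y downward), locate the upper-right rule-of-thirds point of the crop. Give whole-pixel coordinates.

(1543, 507)

2725/1520 > 5/7, so the 5:7 crop keeps the full height 1520 and trims width to 1520 × 5/7 = 1085.71 px.
Left offset = (2725 − 1085.71)/2 = 819.64 px; top offset = 0.
Upper-right is two-thirds across and one-third down within the crop:
x = 819.64 + 2 × 1085.71/3 ≈ 1543; y = 0.00 + 1 × 1520.00/3 ≈ 507.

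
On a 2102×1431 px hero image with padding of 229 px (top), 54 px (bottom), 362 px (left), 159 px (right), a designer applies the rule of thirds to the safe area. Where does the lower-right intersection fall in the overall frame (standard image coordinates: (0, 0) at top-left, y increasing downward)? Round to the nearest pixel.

Content width = 2102 − 362 − 159 = 1581 px; content height = 1431 − 229 − 54 = 1148 px.
Lower-right is two-thirds across and two-thirds down within the safe area.
x = 362 + 2 × 1581/3 = 362 + 1054.00 ≈ 1416
y = 229 + 2 × 1148/3 = 229 + 765.33 ≈ 994

(1416, 994)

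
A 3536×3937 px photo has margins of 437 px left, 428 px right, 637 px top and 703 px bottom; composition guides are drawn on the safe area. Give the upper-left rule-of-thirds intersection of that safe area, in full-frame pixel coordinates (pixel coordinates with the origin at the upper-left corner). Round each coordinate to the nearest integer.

Content width = 3536 − 437 − 428 = 2671 px; content height = 3937 − 637 − 703 = 2597 px.
Upper-left is one-third across and one-third down within the safe area.
x = 437 + 1 × 2671/3 = 437 + 890.33 ≈ 1327
y = 637 + 1 × 2597/3 = 637 + 865.67 ≈ 1503

x = 1327 px, y = 1503 px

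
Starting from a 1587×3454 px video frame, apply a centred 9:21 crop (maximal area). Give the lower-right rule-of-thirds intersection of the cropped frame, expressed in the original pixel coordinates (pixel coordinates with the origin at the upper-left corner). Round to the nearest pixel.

x = 1040 px, y = 2303 px

1587/3454 > 9/21, so the 9:21 crop keeps the full height 3454 and trims width to 3454 × 9/21 = 1480.29 px.
Left offset = (1587 − 1480.29)/2 = 53.36 px; top offset = 0.
Lower-right is two-thirds across and two-thirds down within the crop:
x = 53.36 + 2 × 1480.29/3 ≈ 1040; y = 0.00 + 2 × 3454.00/3 ≈ 2303.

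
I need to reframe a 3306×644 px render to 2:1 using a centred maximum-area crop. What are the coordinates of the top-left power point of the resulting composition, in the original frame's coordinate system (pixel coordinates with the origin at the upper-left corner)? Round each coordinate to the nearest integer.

3306/644 > 2/1, so the 2:1 crop keeps the full height 644 and trims width to 644 × 2/1 = 1288.00 px.
Left offset = (3306 − 1288.00)/2 = 1009.00 px; top offset = 0.
Top-left is one-third across and one-third down within the crop:
x = 1009.00 + 1 × 1288.00/3 ≈ 1438; y = 0.00 + 1 × 644.00/3 ≈ 215.

x = 1438 px, y = 215 px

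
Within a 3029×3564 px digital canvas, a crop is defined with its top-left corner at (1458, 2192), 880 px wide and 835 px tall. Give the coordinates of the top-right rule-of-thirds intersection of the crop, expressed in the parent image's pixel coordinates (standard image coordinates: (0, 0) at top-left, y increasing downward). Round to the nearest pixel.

One third of the crop width 880 is 293.33 px.
One third of the crop height 835 is 278.33 px.
The top-right point is two-thirds across and one-third down within the crop:
x = 1458 + 2 × 293.33 ≈ 2045; y = 2192 + 1 × 278.33 ≈ 2470.

x = 2045 px, y = 2470 px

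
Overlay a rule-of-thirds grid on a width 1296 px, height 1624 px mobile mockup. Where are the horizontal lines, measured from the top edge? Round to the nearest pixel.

1624 / 3 = 541.33, so the horizontal lines sit at one and two thirds of 1624.

y = 541 px and y = 1083 px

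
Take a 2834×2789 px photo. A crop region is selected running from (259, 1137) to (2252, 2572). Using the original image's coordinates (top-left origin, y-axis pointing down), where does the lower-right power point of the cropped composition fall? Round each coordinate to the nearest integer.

Crop width = 2252 − 259 = 1993 px; one third is 664.33 px.
Crop height = 2572 − 1137 = 1435 px; one third is 478.33 px.
The lower-right point is two-thirds across and two-thirds down within the crop:
x = 259 + 2 × 664.33 ≈ 1588; y = 1137 + 2 × 478.33 ≈ 2094.

(1588, 2094)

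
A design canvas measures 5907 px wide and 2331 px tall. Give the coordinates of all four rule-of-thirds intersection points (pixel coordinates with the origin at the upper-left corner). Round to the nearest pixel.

One third of 5907 is 1969; one third of 2331 is 777.
Vertical third lines at x = 1969 and x = 3938; horizontal third lines at y = 777 and y = 1554.

(1969, 777), (3938, 777), (1969, 1554), (3938, 1554)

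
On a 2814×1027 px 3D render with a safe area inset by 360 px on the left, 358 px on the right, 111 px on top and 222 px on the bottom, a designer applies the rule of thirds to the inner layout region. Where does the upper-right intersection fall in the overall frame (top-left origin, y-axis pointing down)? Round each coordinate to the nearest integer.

Content width = 2814 − 360 − 358 = 2096 px; content height = 1027 − 111 − 222 = 694 px.
Upper-right is two-thirds across and one-third down within the inner layout region.
x = 360 + 2 × 2096/3 = 360 + 1397.33 ≈ 1757
y = 111 + 1 × 694/3 = 111 + 231.33 ≈ 342

(1757, 342)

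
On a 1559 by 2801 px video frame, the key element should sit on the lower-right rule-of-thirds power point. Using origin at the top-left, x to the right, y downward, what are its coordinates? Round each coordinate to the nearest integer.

The lower-right point sits two-thirds of the way across and two-thirds of the way down.
x = 2 × 1559/3 ≈ 1039; y = 2 × 2801/3 ≈ 1867.

(1039, 1867)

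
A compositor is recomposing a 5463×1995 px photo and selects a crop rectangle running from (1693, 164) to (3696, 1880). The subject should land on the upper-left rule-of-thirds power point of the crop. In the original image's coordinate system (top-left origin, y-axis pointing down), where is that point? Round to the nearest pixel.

(2361, 736)

Crop width = 3696 − 1693 = 2003 px; one third is 667.67 px.
Crop height = 1880 − 164 = 1716 px; one third is 572.00 px.
The upper-left point is one-third across and one-third down within the crop:
x = 1693 + 1 × 667.67 ≈ 2361; y = 164 + 1 × 572.00 ≈ 736.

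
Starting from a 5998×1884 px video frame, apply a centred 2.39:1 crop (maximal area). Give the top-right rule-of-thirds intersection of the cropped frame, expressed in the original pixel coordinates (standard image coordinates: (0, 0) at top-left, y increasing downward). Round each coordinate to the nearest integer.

5998/1884 > 2.39/1, so the 2.39:1 crop keeps the full height 1884 and trims width to 1884 × 2.39/1 = 4502.76 px.
Left offset = (5998 − 4502.76)/2 = 747.62 px; top offset = 0.
Top-right is two-thirds across and one-third down within the crop:
x = 747.62 + 2 × 4502.76/3 ≈ 3749; y = 0.00 + 1 × 1884.00/3 ≈ 628.

x = 3749 px, y = 628 px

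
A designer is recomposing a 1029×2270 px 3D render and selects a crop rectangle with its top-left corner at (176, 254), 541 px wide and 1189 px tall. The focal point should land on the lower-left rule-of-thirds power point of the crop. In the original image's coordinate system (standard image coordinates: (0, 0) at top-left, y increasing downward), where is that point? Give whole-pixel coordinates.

x = 356 px, y = 1047 px

One third of the crop width 541 is 180.33 px.
One third of the crop height 1189 is 396.33 px.
The lower-left point is one-third across and two-thirds down within the crop:
x = 176 + 1 × 180.33 ≈ 356; y = 254 + 2 × 396.33 ≈ 1047.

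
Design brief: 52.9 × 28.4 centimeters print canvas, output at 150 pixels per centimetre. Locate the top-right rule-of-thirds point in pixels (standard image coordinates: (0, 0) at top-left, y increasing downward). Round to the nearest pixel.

In pixels the canvas is 52.9 × 150 = 7935 wide and 28.4 × 150 = 4260 tall.
The top-right point is two-thirds across and one-third down:
x = 2 × 7935/3 ≈ 5290; y = 1 × 4260/3 ≈ 1420.

x = 5290 px, y = 1420 px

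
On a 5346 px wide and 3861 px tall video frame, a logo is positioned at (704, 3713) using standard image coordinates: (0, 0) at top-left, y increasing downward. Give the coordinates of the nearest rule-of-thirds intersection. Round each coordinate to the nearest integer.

(1782, 2574)

Third lines: x ∈ {1782, 3564}, y ∈ {1287, 2574}.
704 is closer to x = 1782; 3713 is closer to y = 2574.
So the nearest intersection is the lower-left power point.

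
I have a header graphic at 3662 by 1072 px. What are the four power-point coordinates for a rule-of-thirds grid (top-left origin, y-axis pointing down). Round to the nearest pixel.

(1221, 357), (2441, 357), (1221, 715), (2441, 715)

One third of 3662 is 1220.67; one third of 1072 is 357.33.
Vertical third lines at x = 1221 and x = 2441; horizontal third lines at y = 357 and y = 715.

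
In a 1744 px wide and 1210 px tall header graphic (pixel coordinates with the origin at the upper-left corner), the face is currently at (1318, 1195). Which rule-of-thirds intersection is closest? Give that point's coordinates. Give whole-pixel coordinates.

Third lines: x ∈ {581, 1163}, y ∈ {403, 807}.
1318 is closer to x = 1163; 1195 is closer to y = 807.
So the nearest intersection is the lower-right power point.

x = 1163 px, y = 807 px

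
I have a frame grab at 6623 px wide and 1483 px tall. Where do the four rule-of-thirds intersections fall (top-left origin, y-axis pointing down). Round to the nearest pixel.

One third of 6623 is 2207.67; one third of 1483 is 494.33.
Vertical third lines at x = 2208 and x = 4415; horizontal third lines at y = 494 and y = 989.

(2208, 494), (4415, 494), (2208, 989), (4415, 989)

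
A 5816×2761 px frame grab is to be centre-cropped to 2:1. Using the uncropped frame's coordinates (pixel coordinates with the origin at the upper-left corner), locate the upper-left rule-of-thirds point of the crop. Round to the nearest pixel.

5816/2761 > 2/1, so the 2:1 crop keeps the full height 2761 and trims width to 2761 × 2/1 = 5522.00 px.
Left offset = (5816 − 5522.00)/2 = 147.00 px; top offset = 0.
Upper-left is one-third across and one-third down within the crop:
x = 147.00 + 1 × 5522.00/3 ≈ 1988; y = 0.00 + 1 × 2761.00/3 ≈ 920.

x = 1988 px, y = 920 px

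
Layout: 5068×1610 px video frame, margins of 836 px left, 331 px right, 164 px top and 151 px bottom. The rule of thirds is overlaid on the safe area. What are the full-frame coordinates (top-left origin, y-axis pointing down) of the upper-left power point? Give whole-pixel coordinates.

(2136, 596)

Content width = 5068 − 836 − 331 = 3901 px; content height = 1610 − 164 − 151 = 1295 px.
Upper-left is one-third across and one-third down within the safe area.
x = 836 + 1 × 3901/3 = 836 + 1300.33 ≈ 2136
y = 164 + 1 × 1295/3 = 164 + 431.67 ≈ 596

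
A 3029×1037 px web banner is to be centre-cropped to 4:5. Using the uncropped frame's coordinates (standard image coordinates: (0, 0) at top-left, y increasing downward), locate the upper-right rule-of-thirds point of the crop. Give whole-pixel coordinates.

3029/1037 > 4/5, so the 4:5 crop keeps the full height 1037 and trims width to 1037 × 4/5 = 829.60 px.
Left offset = (3029 − 829.60)/2 = 1099.70 px; top offset = 0.
Upper-right is two-thirds across and one-third down within the crop:
x = 1099.70 + 2 × 829.60/3 ≈ 1653; y = 0.00 + 1 × 1037.00/3 ≈ 346.

(1653, 346)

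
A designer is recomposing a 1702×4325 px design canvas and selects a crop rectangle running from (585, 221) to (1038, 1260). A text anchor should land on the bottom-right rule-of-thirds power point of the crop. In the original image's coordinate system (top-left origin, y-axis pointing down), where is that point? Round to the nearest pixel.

Crop width = 1038 − 585 = 453 px; one third is 151.00 px.
Crop height = 1260 − 221 = 1039 px; one third is 346.33 px.
The bottom-right point is two-thirds across and two-thirds down within the crop:
x = 585 + 2 × 151.00 ≈ 887; y = 221 + 2 × 346.33 ≈ 914.

x = 887 px, y = 914 px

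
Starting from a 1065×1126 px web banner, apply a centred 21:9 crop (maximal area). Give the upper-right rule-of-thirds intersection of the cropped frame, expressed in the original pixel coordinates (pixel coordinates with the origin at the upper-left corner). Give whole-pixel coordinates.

(710, 487)

1065/1126 < 21/9, so the 21:9 crop keeps the full width 1065 and trims height to 1065 × 9/21 = 456.43 px.
Top offset = (1126 − 456.43)/2 = 334.79 px; left offset = 0.
Upper-right is two-thirds across and one-third down within the crop:
x = 0.00 + 2 × 1065.00/3 ≈ 710; y = 334.79 + 1 × 456.43/3 ≈ 487.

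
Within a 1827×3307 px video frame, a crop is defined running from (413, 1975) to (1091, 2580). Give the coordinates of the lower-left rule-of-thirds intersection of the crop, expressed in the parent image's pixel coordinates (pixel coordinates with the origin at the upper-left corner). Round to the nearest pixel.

(639, 2378)

Crop width = 1091 − 413 = 678 px; one third is 226.00 px.
Crop height = 2580 − 1975 = 605 px; one third is 201.67 px.
The lower-left point is one-third across and two-thirds down within the crop:
x = 413 + 1 × 226.00 ≈ 639; y = 1975 + 2 × 201.67 ≈ 2378.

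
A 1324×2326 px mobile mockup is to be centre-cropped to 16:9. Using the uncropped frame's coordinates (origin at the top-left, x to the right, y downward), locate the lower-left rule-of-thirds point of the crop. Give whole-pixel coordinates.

1324/2326 < 16/9, so the 16:9 crop keeps the full width 1324 and trims height to 1324 × 9/16 = 744.75 px.
Top offset = (2326 − 744.75)/2 = 790.62 px; left offset = 0.
Lower-left is one-third across and two-thirds down within the crop:
x = 0.00 + 1 × 1324.00/3 ≈ 441; y = 790.62 + 2 × 744.75/3 ≈ 1287.

(441, 1287)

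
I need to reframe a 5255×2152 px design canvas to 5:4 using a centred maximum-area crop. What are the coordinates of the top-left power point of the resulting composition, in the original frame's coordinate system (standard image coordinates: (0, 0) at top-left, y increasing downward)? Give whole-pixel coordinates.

(2179, 717)

5255/2152 > 5/4, so the 5:4 crop keeps the full height 2152 and trims width to 2152 × 5/4 = 2690.00 px.
Left offset = (5255 − 2690.00)/2 = 1282.50 px; top offset = 0.
Top-left is one-third across and one-third down within the crop:
x = 1282.50 + 1 × 2690.00/3 ≈ 2179; y = 0.00 + 1 × 2152.00/3 ≈ 717.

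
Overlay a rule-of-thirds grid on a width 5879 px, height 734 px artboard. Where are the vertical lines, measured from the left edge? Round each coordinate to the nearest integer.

x = 1960 px and x = 3919 px

5879 / 3 = 1959.67, so the vertical lines sit at one and two thirds of 5879.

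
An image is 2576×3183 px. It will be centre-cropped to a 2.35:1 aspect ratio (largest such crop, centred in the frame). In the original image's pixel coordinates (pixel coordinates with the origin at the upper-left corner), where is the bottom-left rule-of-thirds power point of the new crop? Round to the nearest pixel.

2576/3183 < 2.35/1, so the 2.35:1 crop keeps the full width 2576 and trims height to 2576 × 1/2.35 = 1096.17 px.
Top offset = (3183 − 1096.17)/2 = 1043.41 px; left offset = 0.
Bottom-left is one-third across and two-thirds down within the crop:
x = 0.00 + 1 × 2576.00/3 ≈ 859; y = 1043.41 + 2 × 1096.17/3 ≈ 1774.

x = 859 px, y = 1774 px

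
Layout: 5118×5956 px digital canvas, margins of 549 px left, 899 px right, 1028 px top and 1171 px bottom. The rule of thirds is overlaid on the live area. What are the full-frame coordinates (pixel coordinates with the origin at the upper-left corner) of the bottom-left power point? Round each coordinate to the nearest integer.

x = 1772 px, y = 3533 px

Content width = 5118 − 549 − 899 = 3670 px; content height = 5956 − 1028 − 1171 = 3757 px.
Bottom-left is one-third across and two-thirds down within the live area.
x = 549 + 1 × 3670/3 = 549 + 1223.33 ≈ 1772
y = 1028 + 2 × 3757/3 = 1028 + 2504.67 ≈ 3533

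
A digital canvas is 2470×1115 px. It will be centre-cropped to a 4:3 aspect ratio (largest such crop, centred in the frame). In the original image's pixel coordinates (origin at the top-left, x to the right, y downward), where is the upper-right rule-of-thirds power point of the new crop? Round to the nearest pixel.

2470/1115 > 4/3, so the 4:3 crop keeps the full height 1115 and trims width to 1115 × 4/3 = 1486.67 px.
Left offset = (2470 − 1486.67)/2 = 491.67 px; top offset = 0.
Upper-right is two-thirds across and one-third down within the crop:
x = 491.67 + 2 × 1486.67/3 ≈ 1483; y = 0.00 + 1 × 1115.00/3 ≈ 372.

(1483, 372)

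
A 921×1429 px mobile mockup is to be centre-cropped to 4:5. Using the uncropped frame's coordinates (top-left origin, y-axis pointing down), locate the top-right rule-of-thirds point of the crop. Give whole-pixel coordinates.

921/1429 < 4/5, so the 4:5 crop keeps the full width 921 and trims height to 921 × 5/4 = 1151.25 px.
Top offset = (1429 − 1151.25)/2 = 138.88 px; left offset = 0.
Top-right is two-thirds across and one-third down within the crop:
x = 0.00 + 2 × 921.00/3 ≈ 614; y = 138.88 + 1 × 1151.25/3 ≈ 523.

x = 614 px, y = 523 px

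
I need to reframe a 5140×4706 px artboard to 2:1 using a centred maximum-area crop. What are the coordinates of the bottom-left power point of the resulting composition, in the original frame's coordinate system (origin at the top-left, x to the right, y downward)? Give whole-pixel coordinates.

5140/4706 < 2/1, so the 2:1 crop keeps the full width 5140 and trims height to 5140 × 1/2 = 2570.00 px.
Top offset = (4706 − 2570.00)/2 = 1068.00 px; left offset = 0.
Bottom-left is one-third across and two-thirds down within the crop:
x = 0.00 + 1 × 5140.00/3 ≈ 1713; y = 1068.00 + 2 × 2570.00/3 ≈ 2781.

(1713, 2781)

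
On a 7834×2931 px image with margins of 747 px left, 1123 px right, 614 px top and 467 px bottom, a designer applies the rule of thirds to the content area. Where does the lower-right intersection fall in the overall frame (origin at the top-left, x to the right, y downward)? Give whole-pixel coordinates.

Content width = 7834 − 747 − 1123 = 5964 px; content height = 2931 − 614 − 467 = 1850 px.
Lower-right is two-thirds across and two-thirds down within the content area.
x = 747 + 2 × 5964/3 = 747 + 3976.00 ≈ 4723
y = 614 + 2 × 1850/3 = 614 + 1233.33 ≈ 1847

x = 4723 px, y = 1847 px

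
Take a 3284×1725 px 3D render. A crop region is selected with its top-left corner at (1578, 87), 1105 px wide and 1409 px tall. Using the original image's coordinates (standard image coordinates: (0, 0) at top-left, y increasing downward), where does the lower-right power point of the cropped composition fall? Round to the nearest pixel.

(2315, 1026)

One third of the crop width 1105 is 368.33 px.
One third of the crop height 1409 is 469.67 px.
The lower-right point is two-thirds across and two-thirds down within the crop:
x = 1578 + 2 × 368.33 ≈ 2315; y = 87 + 2 × 469.67 ≈ 1026.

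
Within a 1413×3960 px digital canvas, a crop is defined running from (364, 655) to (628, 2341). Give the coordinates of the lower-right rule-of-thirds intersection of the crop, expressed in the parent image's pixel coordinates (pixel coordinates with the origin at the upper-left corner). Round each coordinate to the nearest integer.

x = 540 px, y = 1779 px

Crop width = 628 − 364 = 264 px; one third is 88.00 px.
Crop height = 2341 − 655 = 1686 px; one third is 562.00 px.
The lower-right point is two-thirds across and two-thirds down within the crop:
x = 364 + 2 × 88.00 ≈ 540; y = 655 + 2 × 562.00 ≈ 1779.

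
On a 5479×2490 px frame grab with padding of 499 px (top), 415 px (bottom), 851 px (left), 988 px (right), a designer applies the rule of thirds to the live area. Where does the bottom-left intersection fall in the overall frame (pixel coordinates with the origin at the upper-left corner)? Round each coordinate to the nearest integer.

Content width = 5479 − 851 − 988 = 3640 px; content height = 2490 − 499 − 415 = 1576 px.
Bottom-left is one-third across and two-thirds down within the live area.
x = 851 + 1 × 3640/3 = 851 + 1213.33 ≈ 2064
y = 499 + 2 × 1576/3 = 499 + 1050.67 ≈ 1550

(2064, 1550)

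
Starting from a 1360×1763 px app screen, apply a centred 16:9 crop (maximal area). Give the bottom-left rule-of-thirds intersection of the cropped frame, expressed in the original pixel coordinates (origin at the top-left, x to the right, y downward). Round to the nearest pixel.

x = 453 px, y = 1009 px

1360/1763 < 16/9, so the 16:9 crop keeps the full width 1360 and trims height to 1360 × 9/16 = 765.00 px.
Top offset = (1763 − 765.00)/2 = 499.00 px; left offset = 0.
Bottom-left is one-third across and two-thirds down within the crop:
x = 0.00 + 1 × 1360.00/3 ≈ 453; y = 499.00 + 2 × 765.00/3 ≈ 1009.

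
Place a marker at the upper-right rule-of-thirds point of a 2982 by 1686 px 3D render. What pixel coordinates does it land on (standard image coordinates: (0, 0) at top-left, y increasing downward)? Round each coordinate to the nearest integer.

The upper-right point sits two-thirds of the way across and one-third of the way down.
x = 2 × 2982/3 ≈ 1988; y = 1 × 1686/3 ≈ 562.

(1988, 562)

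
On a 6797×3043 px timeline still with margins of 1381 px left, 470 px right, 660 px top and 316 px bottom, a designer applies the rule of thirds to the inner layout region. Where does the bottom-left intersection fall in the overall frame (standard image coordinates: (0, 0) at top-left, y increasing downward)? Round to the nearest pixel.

(3030, 2038)

Content width = 6797 − 1381 − 470 = 4946 px; content height = 3043 − 660 − 316 = 2067 px.
Bottom-left is one-third across and two-thirds down within the inner layout region.
x = 1381 + 1 × 4946/3 = 1381 + 1648.67 ≈ 3030
y = 660 + 2 × 2067/3 = 660 + 1378.00 ≈ 2038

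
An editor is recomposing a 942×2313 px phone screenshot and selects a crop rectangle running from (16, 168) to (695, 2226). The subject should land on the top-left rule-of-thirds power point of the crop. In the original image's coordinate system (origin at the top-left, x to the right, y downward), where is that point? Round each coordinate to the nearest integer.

x = 242 px, y = 854 px

Crop width = 695 − 16 = 679 px; one third is 226.33 px.
Crop height = 2226 − 168 = 2058 px; one third is 686.00 px.
The top-left point is one-third across and one-third down within the crop:
x = 16 + 1 × 226.33 ≈ 242; y = 168 + 1 × 686.00 ≈ 854.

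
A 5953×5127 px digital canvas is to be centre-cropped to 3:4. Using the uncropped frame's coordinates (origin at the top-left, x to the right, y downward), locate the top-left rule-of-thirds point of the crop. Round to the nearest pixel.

5953/5127 > 3/4, so the 3:4 crop keeps the full height 5127 and trims width to 5127 × 3/4 = 3845.25 px.
Left offset = (5953 − 3845.25)/2 = 1053.88 px; top offset = 0.
Top-left is one-third across and one-third down within the crop:
x = 1053.88 + 1 × 3845.25/3 ≈ 2336; y = 0.00 + 1 × 5127.00/3 ≈ 1709.

(2336, 1709)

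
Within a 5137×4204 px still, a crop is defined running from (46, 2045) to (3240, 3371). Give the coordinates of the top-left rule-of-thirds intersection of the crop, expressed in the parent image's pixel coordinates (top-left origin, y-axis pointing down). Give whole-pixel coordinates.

(1111, 2487)

Crop width = 3240 − 46 = 3194 px; one third is 1064.67 px.
Crop height = 3371 − 2045 = 1326 px; one third is 442.00 px.
The top-left point is one-third across and one-third down within the crop:
x = 46 + 1 × 1064.67 ≈ 1111; y = 2045 + 1 × 442.00 ≈ 2487.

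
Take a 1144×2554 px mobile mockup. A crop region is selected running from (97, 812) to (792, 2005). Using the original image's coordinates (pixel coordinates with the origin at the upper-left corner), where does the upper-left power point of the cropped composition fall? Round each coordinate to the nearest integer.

Crop width = 792 − 97 = 695 px; one third is 231.67 px.
Crop height = 2005 − 812 = 1193 px; one third is 397.67 px.
The upper-left point is one-third across and one-third down within the crop:
x = 97 + 1 × 231.67 ≈ 329; y = 812 + 1 × 397.67 ≈ 1210.

(329, 1210)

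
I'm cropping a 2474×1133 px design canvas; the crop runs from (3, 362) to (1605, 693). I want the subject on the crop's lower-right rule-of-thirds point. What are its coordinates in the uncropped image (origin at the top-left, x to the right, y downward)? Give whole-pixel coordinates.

Crop width = 1605 − 3 = 1602 px; one third is 534.00 px.
Crop height = 693 − 362 = 331 px; one third is 110.33 px.
The lower-right point is two-thirds across and two-thirds down within the crop:
x = 3 + 2 × 534.00 ≈ 1071; y = 362 + 2 × 110.33 ≈ 583.

x = 1071 px, y = 583 px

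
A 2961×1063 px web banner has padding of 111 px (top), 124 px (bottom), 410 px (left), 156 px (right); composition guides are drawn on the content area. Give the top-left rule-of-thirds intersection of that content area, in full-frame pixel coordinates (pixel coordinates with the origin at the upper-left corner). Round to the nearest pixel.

Content width = 2961 − 410 − 156 = 2395 px; content height = 1063 − 111 − 124 = 828 px.
Top-left is one-third across and one-third down within the content area.
x = 410 + 1 × 2395/3 = 410 + 798.33 ≈ 1208
y = 111 + 1 × 828/3 = 111 + 276.00 ≈ 387

x = 1208 px, y = 387 px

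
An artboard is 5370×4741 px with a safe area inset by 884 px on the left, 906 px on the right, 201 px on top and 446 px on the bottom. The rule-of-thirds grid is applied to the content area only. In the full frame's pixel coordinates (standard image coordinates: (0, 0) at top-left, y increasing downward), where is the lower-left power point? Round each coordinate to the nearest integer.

x = 2077 px, y = 2930 px

Content width = 5370 − 884 − 906 = 3580 px; content height = 4741 − 201 − 446 = 4094 px.
Lower-left is one-third across and two-thirds down within the content area.
x = 884 + 1 × 3580/3 = 884 + 1193.33 ≈ 2077
y = 201 + 2 × 4094/3 = 201 + 2729.33 ≈ 2930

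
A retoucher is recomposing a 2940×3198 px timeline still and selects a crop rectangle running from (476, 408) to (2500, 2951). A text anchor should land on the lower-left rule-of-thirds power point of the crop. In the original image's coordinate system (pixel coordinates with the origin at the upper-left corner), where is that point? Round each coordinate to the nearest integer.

Crop width = 2500 − 476 = 2024 px; one third is 674.67 px.
Crop height = 2951 − 408 = 2543 px; one third is 847.67 px.
The lower-left point is one-third across and two-thirds down within the crop:
x = 476 + 1 × 674.67 ≈ 1151; y = 408 + 2 × 847.67 ≈ 2103.

(1151, 2103)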